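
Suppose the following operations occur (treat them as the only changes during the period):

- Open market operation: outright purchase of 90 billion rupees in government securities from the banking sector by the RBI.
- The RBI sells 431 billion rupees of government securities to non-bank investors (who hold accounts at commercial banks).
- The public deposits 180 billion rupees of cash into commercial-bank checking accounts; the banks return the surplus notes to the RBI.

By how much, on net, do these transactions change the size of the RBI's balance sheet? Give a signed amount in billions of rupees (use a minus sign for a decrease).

-341 billion

OMO purchase (from banks) 90 billion rupees: an RBI asset is acquired → +90B.
Asset sale (to non-banks) 431 billion rupees: an RBI asset is shed → −431B.
Currency deposit 180 billion rupees: only the composition of liabilities changes → 0.
Net: 90 − 431 + 0 = -341 billion.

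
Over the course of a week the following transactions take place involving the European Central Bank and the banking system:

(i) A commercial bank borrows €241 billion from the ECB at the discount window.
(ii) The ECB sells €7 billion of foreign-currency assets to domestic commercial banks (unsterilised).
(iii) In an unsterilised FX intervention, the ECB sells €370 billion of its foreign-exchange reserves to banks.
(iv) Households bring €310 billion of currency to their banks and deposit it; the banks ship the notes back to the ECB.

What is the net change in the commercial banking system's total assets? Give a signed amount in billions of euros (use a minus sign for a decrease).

+€551 billion

Discount-window loan €241 billion: bank balance sheets expand → +€241B.
FX sale €7 billion: just an asset swap on bank balance sheets → 0.
FX sale €370 billion: just an asset swap on bank balance sheets → 0.
Currency deposit €310 billion: bank balance sheets expand → +€310B.
Net: 241 + 0 + 0 + 310 = +€551 billion.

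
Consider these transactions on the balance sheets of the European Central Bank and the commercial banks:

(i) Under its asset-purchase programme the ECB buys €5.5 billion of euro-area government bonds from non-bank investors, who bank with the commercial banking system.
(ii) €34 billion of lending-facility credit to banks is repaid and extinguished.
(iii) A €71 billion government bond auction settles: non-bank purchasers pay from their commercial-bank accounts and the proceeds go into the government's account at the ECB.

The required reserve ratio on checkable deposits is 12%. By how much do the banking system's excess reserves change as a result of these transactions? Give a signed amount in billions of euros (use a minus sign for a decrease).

-€91.64 billion

Asset purchase (from non-banks) €5.5 billion: reserves +€5.5B, deposits +€5.5B.
Discount-window repayment €34 billion: reserves −€34B, deposits 0.
Government account inflow €71 billion: reserves −€71B, deposits −€71B.
Totals: Δreserves = −€99.5B, Δdeposits = −€65.5B.
Δrequired reserves = 12% × −€65.5B = −€7.86B.
Δexcess reserves = Δreserves − Δrequired = −€99.5B − (−€7.86B) = -€91.64 billion.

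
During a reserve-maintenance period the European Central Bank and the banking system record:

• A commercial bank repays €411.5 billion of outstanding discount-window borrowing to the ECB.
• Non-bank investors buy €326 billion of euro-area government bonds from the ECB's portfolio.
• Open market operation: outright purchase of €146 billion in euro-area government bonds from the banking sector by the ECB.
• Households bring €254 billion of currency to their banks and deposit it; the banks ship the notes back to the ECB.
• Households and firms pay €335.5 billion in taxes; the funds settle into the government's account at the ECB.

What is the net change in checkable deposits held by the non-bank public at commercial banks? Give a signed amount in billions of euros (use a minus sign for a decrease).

-€407.5 billion

ECB balance sheet:
  Assets:      Securities −€180B, Loans to banks −€411.5B
  Liabilities: Bank reserves −€673B, Currency in circulation −€254B, Government deposits +€335.5B
Commercial banking system:
  Assets:      Reserves at CB −€673B, Securities −€146B
  Liabilities: Checkable deposits −€407.5B, Borrowings from CB −€411.5B
So the change in checkable deposits held by the non-bank public at commercial banks is -€407.5 billion.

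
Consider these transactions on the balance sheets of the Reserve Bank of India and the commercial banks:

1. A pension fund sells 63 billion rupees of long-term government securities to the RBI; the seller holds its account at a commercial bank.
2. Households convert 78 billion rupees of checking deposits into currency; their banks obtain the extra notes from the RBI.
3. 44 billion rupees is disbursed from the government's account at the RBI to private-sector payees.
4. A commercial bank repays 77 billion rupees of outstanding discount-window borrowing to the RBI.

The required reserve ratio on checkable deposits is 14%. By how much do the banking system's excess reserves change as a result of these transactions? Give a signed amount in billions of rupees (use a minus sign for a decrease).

-52.06 billion

Asset purchase (from non-banks) 63 billion rupees: reserves +63B, deposits +63B.
Currency withdrawal 78 billion rupees: reserves −78B, deposits −78B.
Government spending 44 billion rupees: reserves +44B, deposits +44B.
Discount-window repayment 77 billion rupees: reserves −77B, deposits 0.
Totals: Δreserves = −48B, Δdeposits = +29B.
Δrequired reserves = 14% × +29B = +4.06B.
Δexcess reserves = Δreserves − Δrequired = −48B − (+4.06B) = -52.06 billion.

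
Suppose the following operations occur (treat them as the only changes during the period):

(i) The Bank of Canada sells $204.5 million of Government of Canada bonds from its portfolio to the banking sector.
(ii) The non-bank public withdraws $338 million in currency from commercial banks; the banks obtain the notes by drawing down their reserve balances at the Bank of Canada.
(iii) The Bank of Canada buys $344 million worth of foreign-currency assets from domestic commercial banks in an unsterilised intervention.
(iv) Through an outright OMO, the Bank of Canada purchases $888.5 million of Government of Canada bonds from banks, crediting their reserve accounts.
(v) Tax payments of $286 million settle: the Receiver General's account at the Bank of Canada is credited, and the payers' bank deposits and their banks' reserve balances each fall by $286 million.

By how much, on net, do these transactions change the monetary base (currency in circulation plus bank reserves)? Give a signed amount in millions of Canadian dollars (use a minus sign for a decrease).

Bank of Canada balance sheet:
  Assets:      Securities +$684M, Foreign assets +$344M
  Liabilities: Bank reserves +$404M, Currency in circulation +$338M, Government deposits +$286M
Commercial banking system:
  Assets:      Reserves at CB +$404M, Securities −$684M, Foreign assets −$344M
  Liabilities: Checkable deposits −$624M
Monetary base = currency + reserves: +$338M + (+$404M) = +$742 million.

+$742 million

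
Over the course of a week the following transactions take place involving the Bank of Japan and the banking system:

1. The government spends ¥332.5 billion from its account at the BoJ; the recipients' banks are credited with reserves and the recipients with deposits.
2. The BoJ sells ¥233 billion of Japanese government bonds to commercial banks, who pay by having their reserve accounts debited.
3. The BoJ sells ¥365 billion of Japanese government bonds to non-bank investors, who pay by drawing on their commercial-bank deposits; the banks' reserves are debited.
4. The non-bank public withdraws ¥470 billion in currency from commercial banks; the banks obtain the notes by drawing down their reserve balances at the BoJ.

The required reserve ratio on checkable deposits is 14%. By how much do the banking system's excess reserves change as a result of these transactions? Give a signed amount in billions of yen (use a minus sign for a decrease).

-¥665.15 billion

Government spending ¥332.5 billion: reserves +¥332.5B, deposits +¥332.5B.
OMO sale (to banks) ¥233 billion: reserves −¥233B, deposits 0.
Asset sale (to non-banks) ¥365 billion: reserves −¥365B, deposits −¥365B.
Currency withdrawal ¥470 billion: reserves −¥470B, deposits −¥470B.
Totals: Δreserves = −¥735.5B, Δdeposits = −¥502.5B.
Δrequired reserves = 14% × −¥502.5B = −¥70.35B.
Δexcess reserves = Δreserves − Δrequired = −¥735.5B − (−¥70.35B) = -¥665.15 billion.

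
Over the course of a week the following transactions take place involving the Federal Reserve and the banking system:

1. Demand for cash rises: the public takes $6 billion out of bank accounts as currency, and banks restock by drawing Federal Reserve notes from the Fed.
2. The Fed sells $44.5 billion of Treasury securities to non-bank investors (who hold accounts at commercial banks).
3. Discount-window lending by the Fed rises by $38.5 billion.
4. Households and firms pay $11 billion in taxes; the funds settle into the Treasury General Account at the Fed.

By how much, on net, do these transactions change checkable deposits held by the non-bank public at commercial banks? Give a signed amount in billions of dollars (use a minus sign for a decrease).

Currency withdrawal $6 billion: non-bank counterparties' bank balances fall → −$6B.
Asset sale (to non-banks) $44.5 billion: non-bank counterparties' bank balances fall → −$44.5B.
Discount-window loan $38.5 billion: the counterparty is a bank, so public deposits are unchanged → 0.
Government account inflow $11 billion: non-bank counterparties' bank balances fall → −$11B.
Net: −6 − 44.5 + 0 − 11 = -$61.5 billion.

-$61.5 billion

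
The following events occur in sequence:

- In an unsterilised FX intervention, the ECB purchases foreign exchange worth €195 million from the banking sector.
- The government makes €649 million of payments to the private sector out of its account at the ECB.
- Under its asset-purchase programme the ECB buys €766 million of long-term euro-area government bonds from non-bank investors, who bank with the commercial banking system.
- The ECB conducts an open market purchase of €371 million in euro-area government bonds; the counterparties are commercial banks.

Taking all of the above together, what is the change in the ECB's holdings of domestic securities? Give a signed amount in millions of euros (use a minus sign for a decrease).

+€1137 million

FX purchase €195 million: the ECB's securities portfolio is untouched → 0.
Government spending €649 million: the ECB's securities portfolio is untouched → 0.
Asset purchase (from non-banks) €766 million: securities added to the ECB's portfolio → +€766M.
OMO purchase (from banks) €371 million: securities added to the ECB's portfolio → +€371M.
Net: 0 + 0 + 766 + 371 = +€1137 million.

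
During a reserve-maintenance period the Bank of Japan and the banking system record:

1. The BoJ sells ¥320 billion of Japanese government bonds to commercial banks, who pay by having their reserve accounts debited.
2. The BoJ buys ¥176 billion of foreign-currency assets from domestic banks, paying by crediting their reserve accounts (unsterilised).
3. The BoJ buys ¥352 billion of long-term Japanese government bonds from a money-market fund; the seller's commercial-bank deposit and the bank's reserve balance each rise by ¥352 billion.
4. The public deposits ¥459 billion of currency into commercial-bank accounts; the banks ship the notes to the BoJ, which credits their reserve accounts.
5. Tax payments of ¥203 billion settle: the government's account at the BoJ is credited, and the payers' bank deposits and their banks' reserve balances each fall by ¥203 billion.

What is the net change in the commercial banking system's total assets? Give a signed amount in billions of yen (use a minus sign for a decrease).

OMO sale (to banks) ¥320 billion: just an asset swap on bank balance sheets → 0.
FX purchase ¥176 billion: just an asset swap on bank balance sheets → 0.
Asset purchase (from non-banks) ¥352 billion: bank balance sheets expand → +¥352B.
Currency deposit ¥459 billion: bank balance sheets expand → +¥459B.
Government account inflow ¥203 billion: bank balance sheets shrink → −¥203B.
Net: 0 + 0 + 352 + 459 − 203 = +¥608 billion.

+¥608 billion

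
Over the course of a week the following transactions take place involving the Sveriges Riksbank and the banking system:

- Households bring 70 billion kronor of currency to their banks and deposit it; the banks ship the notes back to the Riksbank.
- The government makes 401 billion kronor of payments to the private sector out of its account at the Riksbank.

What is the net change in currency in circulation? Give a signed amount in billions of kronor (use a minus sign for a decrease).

-70 billion

Riksbank balance sheet:
  Assets:      no change
  Liabilities: Bank reserves +471B, Currency in circulation −70B, Government deposits −401B
So the change in currency in circulation is -70 billion.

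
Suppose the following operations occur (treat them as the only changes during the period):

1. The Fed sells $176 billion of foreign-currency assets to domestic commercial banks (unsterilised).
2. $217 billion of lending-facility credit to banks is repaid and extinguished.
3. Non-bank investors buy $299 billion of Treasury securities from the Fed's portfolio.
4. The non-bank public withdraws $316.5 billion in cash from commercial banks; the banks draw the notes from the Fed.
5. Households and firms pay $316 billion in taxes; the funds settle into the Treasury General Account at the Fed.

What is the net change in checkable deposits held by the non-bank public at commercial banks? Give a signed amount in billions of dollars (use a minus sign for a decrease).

-$931.5 billion

FX sale $176 billion: the counterparty is a bank, so public deposits are unchanged → 0.
Discount-window repayment $217 billion: the counterparty is a bank, so public deposits are unchanged → 0.
Asset sale (to non-banks) $299 billion: non-bank counterparties' bank balances fall → −$299B.
Currency withdrawal $316.5 billion: non-bank counterparties' bank balances fall → −$316.5B.
Government account inflow $316 billion: non-bank counterparties' bank balances fall → −$316B.
Net: 0 + 0 − 299 − 316.5 − 316 = -$931.5 billion.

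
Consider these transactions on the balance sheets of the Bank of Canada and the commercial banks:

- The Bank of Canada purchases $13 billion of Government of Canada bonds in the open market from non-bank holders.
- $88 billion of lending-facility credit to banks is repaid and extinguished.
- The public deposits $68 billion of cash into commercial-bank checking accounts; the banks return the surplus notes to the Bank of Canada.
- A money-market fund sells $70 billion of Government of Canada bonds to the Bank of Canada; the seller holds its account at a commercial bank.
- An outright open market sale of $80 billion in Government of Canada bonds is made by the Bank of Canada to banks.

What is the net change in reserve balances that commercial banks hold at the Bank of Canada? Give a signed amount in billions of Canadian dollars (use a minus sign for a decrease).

Asset purchase (from non-banks) $13 billion: the Bank of Canada pays by crediting reserve accounts → +$13B.
Discount-window repayment $88 billion: repayment is debited from reserves → −$88B.
Currency deposit $68 billion: returned notes are swapped for reserve credit → +$68B.
Asset purchase (from non-banks) $70 billion: the Bank of Canada pays by crediting reserve accounts → +$70B.
OMO sale (to banks) $80 billion: the buying banks pay out of their reserve balances → −$80B.
Net: 13 − 88 + 68 + 70 − 80 = -$17 billion.

-$17 billion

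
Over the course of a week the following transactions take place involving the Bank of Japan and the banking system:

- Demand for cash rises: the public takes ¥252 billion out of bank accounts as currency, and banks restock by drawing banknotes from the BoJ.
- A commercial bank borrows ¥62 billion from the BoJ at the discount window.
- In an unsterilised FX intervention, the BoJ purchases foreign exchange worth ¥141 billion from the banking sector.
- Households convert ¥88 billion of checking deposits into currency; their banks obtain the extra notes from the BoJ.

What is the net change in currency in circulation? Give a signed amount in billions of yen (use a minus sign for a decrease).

BoJ balance sheet:
  Assets:      Loans to banks +¥62B, Foreign assets +¥141B
  Liabilities: Bank reserves −¥137B, Currency in circulation +¥340B
Commercial banking system:
  Assets:      Reserves at CB −¥137B, Foreign assets −¥141B
  Liabilities: Checkable deposits −¥340B, Borrowings from CB +¥62B
So the change in currency in circulation is +¥340 billion.

+¥340 billion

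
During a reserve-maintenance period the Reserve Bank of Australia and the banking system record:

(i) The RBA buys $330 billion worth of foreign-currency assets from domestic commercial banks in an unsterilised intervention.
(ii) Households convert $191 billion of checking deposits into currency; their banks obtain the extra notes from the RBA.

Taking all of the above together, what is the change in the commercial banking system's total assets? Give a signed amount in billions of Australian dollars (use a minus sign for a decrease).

-$191 billion

FX purchase $330 billion: just an asset swap on bank balance sheets → 0.
Currency withdrawal $191 billion: bank balance sheets shrink → −$191B.
Net: 0 − 191 = -$191 billion.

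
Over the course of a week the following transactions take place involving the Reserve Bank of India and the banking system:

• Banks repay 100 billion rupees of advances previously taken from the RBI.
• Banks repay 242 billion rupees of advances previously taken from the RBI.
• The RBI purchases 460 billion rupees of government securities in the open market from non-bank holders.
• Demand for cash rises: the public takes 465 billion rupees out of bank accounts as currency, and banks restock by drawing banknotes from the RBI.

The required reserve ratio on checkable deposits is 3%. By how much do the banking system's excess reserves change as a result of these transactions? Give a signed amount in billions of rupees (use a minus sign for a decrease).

Discount-window repayment 100 billion rupees: reserves −100B, deposits 0.
Discount-window repayment 242 billion rupees: reserves −242B, deposits 0.
Asset purchase (from non-banks) 460 billion rupees: reserves +460B, deposits +460B.
Currency withdrawal 465 billion rupees: reserves −465B, deposits −465B.
Totals: Δreserves = −347B, Δdeposits = −5B.
Δrequired reserves = 3% × −5B = −0.15B.
Δexcess reserves = Δreserves − Δrequired = −347B − (−0.15B) = -346.85 billion.

-346.85 billion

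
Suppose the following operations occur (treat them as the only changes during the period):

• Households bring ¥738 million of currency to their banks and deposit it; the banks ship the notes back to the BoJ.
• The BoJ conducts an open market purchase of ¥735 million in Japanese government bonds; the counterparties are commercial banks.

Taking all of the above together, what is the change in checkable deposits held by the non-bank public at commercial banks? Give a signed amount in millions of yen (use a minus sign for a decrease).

+¥738 million

BoJ balance sheet:
  Assets:      Securities +¥735M
  Liabilities: Bank reserves +¥1473M, Currency in circulation −¥738M
Commercial banking system:
  Assets:      Reserves at CB +¥1473M, Securities −¥735M
  Liabilities: Checkable deposits +¥738M
So the change in checkable deposits held by the non-bank public at commercial banks is +¥738 million.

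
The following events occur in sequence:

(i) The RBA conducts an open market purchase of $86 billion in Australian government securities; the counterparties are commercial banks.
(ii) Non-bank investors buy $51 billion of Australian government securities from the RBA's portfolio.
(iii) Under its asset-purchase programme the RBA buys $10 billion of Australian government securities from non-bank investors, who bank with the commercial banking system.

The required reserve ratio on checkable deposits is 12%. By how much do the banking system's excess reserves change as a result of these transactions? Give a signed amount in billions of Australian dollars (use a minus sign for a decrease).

+$49.92 billion

OMO purchase (from banks) $86 billion: reserves +$86B, deposits 0.
Asset sale (to non-banks) $51 billion: reserves −$51B, deposits −$51B.
Asset purchase (from non-banks) $10 billion: reserves +$10B, deposits +$10B.
Totals: Δreserves = +$45B, Δdeposits = −$41B.
Δrequired reserves = 12% × −$41B = −$4.92B.
Δexcess reserves = Δreserves − Δrequired = +$45B − (−$4.92B) = +$49.92 billion.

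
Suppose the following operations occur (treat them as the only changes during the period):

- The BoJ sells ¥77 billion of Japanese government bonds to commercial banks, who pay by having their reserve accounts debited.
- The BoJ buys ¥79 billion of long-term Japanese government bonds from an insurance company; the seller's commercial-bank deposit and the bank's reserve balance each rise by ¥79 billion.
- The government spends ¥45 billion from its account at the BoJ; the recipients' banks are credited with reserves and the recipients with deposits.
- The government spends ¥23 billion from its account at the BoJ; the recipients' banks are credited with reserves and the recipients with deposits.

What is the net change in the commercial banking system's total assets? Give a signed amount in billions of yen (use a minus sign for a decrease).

OMO sale (to banks) ¥77 billion: just an asset swap on bank balance sheets → 0.
Asset purchase (from non-banks) ¥79 billion: bank balance sheets expand → +¥79B.
Government spending ¥45 billion: bank balance sheets expand → +¥45B.
Government spending ¥23 billion: bank balance sheets expand → +¥23B.
Net: 0 + 79 + 45 + 23 = +¥147 billion.

+¥147 billion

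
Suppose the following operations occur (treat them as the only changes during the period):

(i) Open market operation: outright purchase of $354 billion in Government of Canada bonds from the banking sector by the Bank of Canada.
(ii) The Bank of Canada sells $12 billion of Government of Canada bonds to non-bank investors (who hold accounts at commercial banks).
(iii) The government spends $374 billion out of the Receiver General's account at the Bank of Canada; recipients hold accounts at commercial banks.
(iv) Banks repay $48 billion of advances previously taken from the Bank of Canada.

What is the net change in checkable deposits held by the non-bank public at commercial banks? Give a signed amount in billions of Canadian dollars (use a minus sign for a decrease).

Bank of Canada balance sheet:
  Assets:      Securities +$342B, Loans to banks −$48B
  Liabilities: Bank reserves +$668B, Government deposits −$374B
Commercial banking system:
  Assets:      Reserves at CB +$668B, Securities −$354B
  Liabilities: Checkable deposits +$362B, Borrowings from CB −$48B
So the change in checkable deposits held by the non-bank public at commercial banks is +$362 billion.

+$362 billion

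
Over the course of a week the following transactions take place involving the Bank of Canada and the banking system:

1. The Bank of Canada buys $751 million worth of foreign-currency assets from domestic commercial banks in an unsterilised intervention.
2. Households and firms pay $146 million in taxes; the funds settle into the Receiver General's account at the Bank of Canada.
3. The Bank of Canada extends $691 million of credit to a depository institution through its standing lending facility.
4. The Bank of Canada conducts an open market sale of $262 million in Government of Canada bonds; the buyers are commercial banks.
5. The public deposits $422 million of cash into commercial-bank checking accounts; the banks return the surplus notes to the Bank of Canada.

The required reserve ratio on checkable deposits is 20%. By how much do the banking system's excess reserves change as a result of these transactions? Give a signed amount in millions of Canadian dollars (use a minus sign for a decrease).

FX purchase $751 million: reserves +$751M, deposits 0.
Government account inflow $146 million: reserves −$146M, deposits −$146M.
Discount-window loan $691 million: reserves +$691M, deposits 0.
OMO sale (to banks) $262 million: reserves −$262M, deposits 0.
Currency deposit $422 million: reserves +$422M, deposits +$422M.
Totals: Δreserves = +$1456M, Δdeposits = +$276M.
Δrequired reserves = 20% × +$276M = +$55.2M.
Δexcess reserves = Δreserves − Δrequired = +$1456M − (+$55.2M) = +$1400.8 million.

+$1400.8 million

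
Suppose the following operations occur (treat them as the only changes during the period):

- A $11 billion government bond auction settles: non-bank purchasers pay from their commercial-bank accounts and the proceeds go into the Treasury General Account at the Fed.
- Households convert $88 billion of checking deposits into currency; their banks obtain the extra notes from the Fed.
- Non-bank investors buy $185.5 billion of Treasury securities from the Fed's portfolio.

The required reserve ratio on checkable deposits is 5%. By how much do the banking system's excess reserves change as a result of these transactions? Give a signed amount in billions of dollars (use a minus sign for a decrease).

-$270.275 billion

Government account inflow $11 billion: reserves −$11B, deposits −$11B.
Currency withdrawal $88 billion: reserves −$88B, deposits −$88B.
Asset sale (to non-banks) $185.5 billion: reserves −$185.5B, deposits −$185.5B.
Totals: Δreserves = −$284.5B, Δdeposits = −$284.5B.
Δrequired reserves = 5% × −$284.5B = −$14.225B.
Δexcess reserves = Δreserves − Δrequired = −$284.5B − (−$14.225B) = -$270.275 billion.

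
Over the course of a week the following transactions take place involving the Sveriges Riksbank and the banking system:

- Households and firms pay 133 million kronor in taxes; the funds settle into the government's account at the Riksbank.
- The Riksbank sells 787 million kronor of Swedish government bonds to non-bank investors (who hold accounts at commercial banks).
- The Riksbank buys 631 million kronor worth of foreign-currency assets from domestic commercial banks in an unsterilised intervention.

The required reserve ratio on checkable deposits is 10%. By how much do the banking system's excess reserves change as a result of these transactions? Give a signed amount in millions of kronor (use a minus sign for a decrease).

-197 million

Government account inflow 133 million kronor: reserves −133M, deposits −133M.
Asset sale (to non-banks) 787 million kronor: reserves −787M, deposits −787M.
FX purchase 631 million kronor: reserves +631M, deposits 0.
Totals: Δreserves = −289M, Δdeposits = −920M.
Δrequired reserves = 10% × −920M = −92M.
Δexcess reserves = Δreserves − Δrequired = −289M − (−92M) = -197 million.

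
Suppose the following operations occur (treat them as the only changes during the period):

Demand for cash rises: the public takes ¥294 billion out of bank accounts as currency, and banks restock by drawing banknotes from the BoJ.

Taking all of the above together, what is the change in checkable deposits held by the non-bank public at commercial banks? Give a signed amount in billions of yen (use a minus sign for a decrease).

-¥294 billion

Currency withdrawal ¥294 billion: non-bank counterparties' bank balances fall → −¥294B.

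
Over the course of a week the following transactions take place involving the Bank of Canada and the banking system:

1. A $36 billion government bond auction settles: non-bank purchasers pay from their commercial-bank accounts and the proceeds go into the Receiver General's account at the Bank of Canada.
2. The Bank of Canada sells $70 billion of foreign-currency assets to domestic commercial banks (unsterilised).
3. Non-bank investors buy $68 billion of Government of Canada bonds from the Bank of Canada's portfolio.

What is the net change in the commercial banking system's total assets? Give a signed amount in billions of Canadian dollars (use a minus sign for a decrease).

Government account inflow $36 billion: bank balance sheets shrink → −$36B.
FX sale $70 billion: just an asset swap on bank balance sheets → 0.
Asset sale (to non-banks) $68 billion: bank balance sheets shrink → −$68B.
Net: −36 + 0 − 68 = -$104 billion.

-$104 billion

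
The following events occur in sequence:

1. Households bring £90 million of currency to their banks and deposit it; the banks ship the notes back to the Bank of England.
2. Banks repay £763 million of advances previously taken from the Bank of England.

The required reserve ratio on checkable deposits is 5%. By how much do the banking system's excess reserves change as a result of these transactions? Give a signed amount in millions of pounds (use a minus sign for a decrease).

-£677.5 million

Currency deposit £90 million: reserves +£90M, deposits +£90M.
Discount-window repayment £763 million: reserves −£763M, deposits 0.
Totals: Δreserves = −£673M, Δdeposits = +£90M.
Δrequired reserves = 5% × +£90M = +£4.5M.
Δexcess reserves = Δreserves − Δrequired = −£673M − (+£4.5M) = -£677.5 million.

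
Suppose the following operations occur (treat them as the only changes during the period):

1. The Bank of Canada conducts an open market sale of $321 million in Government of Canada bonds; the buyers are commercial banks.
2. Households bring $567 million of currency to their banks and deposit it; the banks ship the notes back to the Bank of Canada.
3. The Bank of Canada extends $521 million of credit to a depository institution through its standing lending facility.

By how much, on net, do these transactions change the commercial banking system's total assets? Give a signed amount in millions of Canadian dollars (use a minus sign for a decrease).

+$1088 million

OMO sale (to banks) $321 million: just an asset swap on bank balance sheets → 0.
Currency deposit $567 million: bank balance sheets expand → +$567M.
Discount-window loan $521 million: bank balance sheets expand → +$521M.
Net: 0 + 567 + 521 = +$1088 million.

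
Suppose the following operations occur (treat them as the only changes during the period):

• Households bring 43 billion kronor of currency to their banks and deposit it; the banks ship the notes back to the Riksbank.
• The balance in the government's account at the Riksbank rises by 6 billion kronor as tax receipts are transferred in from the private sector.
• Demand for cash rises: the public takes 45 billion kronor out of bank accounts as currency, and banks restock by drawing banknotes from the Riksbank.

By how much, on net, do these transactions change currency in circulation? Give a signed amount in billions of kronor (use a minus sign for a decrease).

+2 billion

Riksbank balance sheet:
  Assets:      no change
  Liabilities: Bank reserves −8B, Currency in circulation +2B, Government deposits +6B
So the change in currency in circulation is +2 billion.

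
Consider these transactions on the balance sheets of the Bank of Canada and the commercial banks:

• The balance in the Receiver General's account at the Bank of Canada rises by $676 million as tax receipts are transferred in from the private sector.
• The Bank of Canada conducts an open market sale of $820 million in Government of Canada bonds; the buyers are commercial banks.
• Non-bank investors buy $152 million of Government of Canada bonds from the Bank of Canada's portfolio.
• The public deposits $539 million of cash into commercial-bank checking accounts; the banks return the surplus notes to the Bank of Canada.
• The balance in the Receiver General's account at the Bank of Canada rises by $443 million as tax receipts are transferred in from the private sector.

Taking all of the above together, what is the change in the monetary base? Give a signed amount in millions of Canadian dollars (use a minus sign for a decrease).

-$2091 million

Bank of Canada balance sheet:
  Assets:      Securities −$972M
  Liabilities: Bank reserves −$1552M, Currency in circulation −$539M, Government deposits +$1119M
Commercial banking system:
  Assets:      Reserves at CB −$1552M, Securities +$820M
  Liabilities: Checkable deposits −$732M
Monetary base = currency + reserves: −$539M + (−$1552M) = -$2091 million.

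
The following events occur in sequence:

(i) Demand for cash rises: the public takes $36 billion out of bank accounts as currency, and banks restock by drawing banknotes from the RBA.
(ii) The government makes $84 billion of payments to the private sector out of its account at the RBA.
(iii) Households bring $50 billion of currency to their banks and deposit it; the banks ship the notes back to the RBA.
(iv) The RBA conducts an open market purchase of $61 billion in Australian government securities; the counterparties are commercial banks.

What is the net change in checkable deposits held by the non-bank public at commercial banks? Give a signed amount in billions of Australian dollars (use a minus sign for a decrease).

+$98 billion

Currency withdrawal $36 billion: non-bank counterparties' bank balances fall → −$36B.
Government spending $84 billion: non-bank counterparties' bank balances rise → +$84B.
Currency deposit $50 billion: non-bank counterparties' bank balances rise → +$50B.
OMO purchase (from banks) $61 billion: the counterparty is a bank, so public deposits are unchanged → 0.
Net: −36 + 84 + 50 + 0 = +$98 billion.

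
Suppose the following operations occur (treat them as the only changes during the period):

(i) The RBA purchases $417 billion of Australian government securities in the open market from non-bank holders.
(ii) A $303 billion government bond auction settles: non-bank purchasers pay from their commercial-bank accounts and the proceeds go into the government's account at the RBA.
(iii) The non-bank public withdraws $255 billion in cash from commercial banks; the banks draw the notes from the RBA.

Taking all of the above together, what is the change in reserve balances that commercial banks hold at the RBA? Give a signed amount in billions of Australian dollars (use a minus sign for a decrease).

RBA balance sheet:
  Assets:      Securities +$417B
  Liabilities: Bank reserves −$141B, Currency in circulation +$255B, Government deposits +$303B
Commercial banking system:
  Assets:      Reserves at CB −$141B
  Liabilities: Checkable deposits −$141B
So the change in reserve balances that commercial banks hold at the RBA is -$141 billion.

-$141 billion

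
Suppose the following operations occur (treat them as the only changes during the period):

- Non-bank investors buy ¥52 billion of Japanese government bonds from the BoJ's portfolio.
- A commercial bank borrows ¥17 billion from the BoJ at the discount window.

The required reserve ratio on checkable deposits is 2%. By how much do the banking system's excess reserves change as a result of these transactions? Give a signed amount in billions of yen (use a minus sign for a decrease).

Asset sale (to non-banks) ¥52 billion: reserves −¥52B, deposits −¥52B.
Discount-window loan ¥17 billion: reserves +¥17B, deposits 0.
Totals: Δreserves = −¥35B, Δdeposits = −¥52B.
Δrequired reserves = 2% × −¥52B = −¥1.04B.
Δexcess reserves = Δreserves − Δrequired = −¥35B − (−¥1.04B) = -¥33.96 billion.

-¥33.96 billion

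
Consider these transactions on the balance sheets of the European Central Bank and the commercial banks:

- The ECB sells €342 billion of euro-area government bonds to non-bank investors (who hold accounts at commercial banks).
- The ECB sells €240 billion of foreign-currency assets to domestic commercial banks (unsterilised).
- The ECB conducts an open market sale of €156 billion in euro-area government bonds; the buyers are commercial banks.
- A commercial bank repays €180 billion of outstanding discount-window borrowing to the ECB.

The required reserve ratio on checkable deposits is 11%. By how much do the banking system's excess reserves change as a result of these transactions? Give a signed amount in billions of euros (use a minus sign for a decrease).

Asset sale (to non-banks) €342 billion: reserves −€342B, deposits −€342B.
FX sale €240 billion: reserves −€240B, deposits 0.
OMO sale (to banks) €156 billion: reserves −€156B, deposits 0.
Discount-window repayment €180 billion: reserves −€180B, deposits 0.
Totals: Δreserves = −€918B, Δdeposits = −€342B.
Δrequired reserves = 11% × −€342B = −€37.62B.
Δexcess reserves = Δreserves − Δrequired = −€918B − (−€37.62B) = -€880.38 billion.

-€880.38 billion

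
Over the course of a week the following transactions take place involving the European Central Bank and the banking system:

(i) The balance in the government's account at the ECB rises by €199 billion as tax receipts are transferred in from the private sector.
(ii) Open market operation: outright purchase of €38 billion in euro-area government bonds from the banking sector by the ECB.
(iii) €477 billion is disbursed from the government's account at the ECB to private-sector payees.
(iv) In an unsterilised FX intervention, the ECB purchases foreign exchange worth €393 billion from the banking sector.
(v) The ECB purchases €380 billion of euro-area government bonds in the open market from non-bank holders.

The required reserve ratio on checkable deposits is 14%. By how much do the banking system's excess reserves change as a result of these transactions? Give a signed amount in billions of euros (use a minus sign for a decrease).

+€996.88 billion

Government account inflow €199 billion: reserves −€199B, deposits −€199B.
OMO purchase (from banks) €38 billion: reserves +€38B, deposits 0.
Government spending €477 billion: reserves +€477B, deposits +€477B.
FX purchase €393 billion: reserves +€393B, deposits 0.
Asset purchase (from non-banks) €380 billion: reserves +€380B, deposits +€380B.
Totals: Δreserves = +€1089B, Δdeposits = +€658B.
Δrequired reserves = 14% × +€658B = +€92.12B.
Δexcess reserves = Δreserves − Δrequired = +€1089B − (+€92.12B) = +€996.88 billion.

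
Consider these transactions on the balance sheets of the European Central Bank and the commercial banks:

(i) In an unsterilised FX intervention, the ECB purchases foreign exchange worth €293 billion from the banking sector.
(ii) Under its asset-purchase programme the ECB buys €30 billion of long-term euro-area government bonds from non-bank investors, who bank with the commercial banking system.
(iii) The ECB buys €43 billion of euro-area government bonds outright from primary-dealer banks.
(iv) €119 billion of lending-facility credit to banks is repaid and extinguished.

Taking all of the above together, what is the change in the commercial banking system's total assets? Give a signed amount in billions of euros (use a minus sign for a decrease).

ECB balance sheet:
  Assets:      Securities +€73B, Loans to banks −€119B, Foreign assets +€293B
  Liabilities: Bank reserves +€247B
Commercial banking system:
  Assets:      Reserves at CB +€247B, Securities −€43B, Foreign assets −€293B
  Liabilities: Checkable deposits +€30B, Borrowings from CB −€119B
Change in total bank assets = -€89 billion.

-€89 billion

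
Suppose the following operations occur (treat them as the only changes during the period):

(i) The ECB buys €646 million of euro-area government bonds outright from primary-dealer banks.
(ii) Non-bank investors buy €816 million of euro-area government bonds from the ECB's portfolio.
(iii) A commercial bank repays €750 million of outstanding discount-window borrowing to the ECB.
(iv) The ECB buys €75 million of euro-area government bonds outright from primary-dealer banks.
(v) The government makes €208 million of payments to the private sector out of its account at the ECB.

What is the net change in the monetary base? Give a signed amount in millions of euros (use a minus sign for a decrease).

-€637 million

ECB balance sheet:
  Assets:      Securities −€95M, Loans to banks −€750M
  Liabilities: Bank reserves −€637M, Government deposits −€208M
Commercial banking system:
  Assets:      Reserves at CB −€637M, Securities −€721M
  Liabilities: Checkable deposits −€608M, Borrowings from CB −€750M
Monetary base = currency + reserves: 0 + (−€637M) = -€637 million.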